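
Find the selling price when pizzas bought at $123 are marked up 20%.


Calculate the markup amount:
20% of $123 = $24.60
Add to cost:
$123 + $24.60 = $147.60

$147.60


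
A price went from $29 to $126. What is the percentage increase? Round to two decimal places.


Find the absolute change:
|126 - 29| = 97
Divide by original and multiply by 100:
97 / 29 x 100 = 334.4827...% ≈ 334.48%

334.48%


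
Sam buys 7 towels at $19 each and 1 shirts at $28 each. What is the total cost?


Cost of towels:
7 x $19 = $133
Cost of shirts:
1 x $28 = $28
Add both:
$133 + $28 = $161

$161


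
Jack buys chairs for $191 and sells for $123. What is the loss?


Selling price = $123
Cost price = $191
Loss = cost price - selling price:
Loss = $191 - $123 = $68

$68


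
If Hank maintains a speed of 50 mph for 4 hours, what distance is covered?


Use the formula: distance = speed x time
Speed = 50 mph, Time = 4 hours
50 x 4 = 200 miles

200 miles


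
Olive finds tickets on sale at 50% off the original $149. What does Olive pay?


Calculate the discount amount:
50% of $149 = $74.50
Subtract from original:
$149 - $74.50 = $74.50

$74.50


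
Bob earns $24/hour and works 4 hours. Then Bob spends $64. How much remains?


Calculate earnings:
4 x $24 = $96
Subtract spending:
$96 - $64 = $32

$32


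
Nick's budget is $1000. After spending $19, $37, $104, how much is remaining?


Add up expenses:
$19 + $37 + $104 = $160
Subtract from budget:
$1000 - $160 = $840

$840


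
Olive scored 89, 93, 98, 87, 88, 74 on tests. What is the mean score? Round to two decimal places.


Add the scores:
89 + 93 + 98 + 87 + 88 + 74 = 529
Divide by the number of tests:
529 / 6 = 88.1666... ≈ 88.17

88.17


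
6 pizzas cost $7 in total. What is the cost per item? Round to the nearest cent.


Total cost: $7
Number of items: 6
Unit price: $7 / 6 = $1.1666... ≈ $1.17

$1.17


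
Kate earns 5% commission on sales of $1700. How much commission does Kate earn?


Convert rate to decimal:
5% = 0.05
Multiply by sales:
$1700 x 0.05 = $85

$85


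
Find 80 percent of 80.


Convert percentage to decimal:
80% = 0.8
Multiply:
80 x 0.8 = 64

64


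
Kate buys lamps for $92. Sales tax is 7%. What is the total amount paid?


Calculate the tax:
7% of $92 = $6.44
Add tax to price:
$92 + $6.44 = $98.44

$98.44


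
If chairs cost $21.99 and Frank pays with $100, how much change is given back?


Start with the amount paid:
$100
Subtract the price:
$100 - $21.99 = $78.01

$78.01


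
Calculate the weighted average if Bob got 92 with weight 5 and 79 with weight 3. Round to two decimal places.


Weighted sum:
5 x 92 + 3 x 79 = 697
Total weight:
5 + 3 = 8
Weighted average:
697 / 8 = 87.125 ≈ 87.13

87.13


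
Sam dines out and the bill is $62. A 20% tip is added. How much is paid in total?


Calculate the tip:
20% of $62 = $12.40
Add tip to meal cost:
$62 + $12.40 = $74.40

$74.40


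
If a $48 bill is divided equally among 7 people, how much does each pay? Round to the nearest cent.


Total bill: $48
Number of people: 7
Each pays: $48 / 7 = $6.8571... ≈ $6.86

$6.86


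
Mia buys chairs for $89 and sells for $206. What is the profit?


Selling price = $206
Cost price = $89
Profit = selling price - cost price:
Profit = $206 - $89 = $117

$117


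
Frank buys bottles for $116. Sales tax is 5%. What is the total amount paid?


Calculate the tax:
5% of $116 = $5.80
Add tax to price:
$116 + $5.80 = $121.80

$121.80


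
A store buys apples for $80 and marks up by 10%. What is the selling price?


Calculate the markup amount:
10% of $80 = $8
Add to cost:
$80 + $8 = $88

$88


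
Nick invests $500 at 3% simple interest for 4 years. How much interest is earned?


Use the formula I = P x R x T / 100
P x R x T = 500 x 3 x 4 = 6000
I = 6000 / 100 = $60

$60


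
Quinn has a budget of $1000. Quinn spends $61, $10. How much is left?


Add up expenses:
$61 + $10 = $71
Subtract from budget:
$1000 - $71 = $929

$929


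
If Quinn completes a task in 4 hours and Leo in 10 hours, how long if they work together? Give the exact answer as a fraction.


Quinn's rate: 1/4 of the job per hour
Leo's rate: 1/10 of the job per hour
Combined rate: 1/4 + 1/10 = 7/20 per hour
Time = 1 / (7/20) = 20/7 hours (≈ 2.86 hours)

20/7 hours


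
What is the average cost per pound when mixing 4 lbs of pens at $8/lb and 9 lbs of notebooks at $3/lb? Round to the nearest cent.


Cost of pens:
4 x $8 = $32
Cost of notebooks:
9 x $3 = $27
Total cost: $32 + $27 = $59
Total weight: 13 lbs
Average: $59 / 13 = $4.5384... ≈ $4.54/lb

$4.54/lb


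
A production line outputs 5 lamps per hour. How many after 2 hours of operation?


Production rate: 5 lamps per hour
Time: 2 hours
Total: 5 x 2 = 10 lamps

10 lamps


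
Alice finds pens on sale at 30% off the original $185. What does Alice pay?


Calculate the discount amount:
30% of $185 = $55.50
Subtract from original:
$185 - $55.50 = $129.50

$129.50


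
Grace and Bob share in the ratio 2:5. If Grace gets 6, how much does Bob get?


Find the multiplier:
6 / 2 = 3
Apply to Bob's share:
5 x 3 = 15

15


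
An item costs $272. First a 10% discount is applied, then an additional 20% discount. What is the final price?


First discount:
10% of $272 = $27.20
Price after first discount:
$272 - $27.20 = $244.80
Second discount:
20% of $244.80 = $48.96
Final price:
$244.80 - $48.96 = $195.84

$195.84


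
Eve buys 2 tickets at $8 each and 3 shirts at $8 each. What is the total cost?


Cost of tickets:
2 x $8 = $16
Cost of shirts:
3 x $8 = $24
Add both:
$16 + $24 = $40

$40


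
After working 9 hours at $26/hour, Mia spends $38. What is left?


Calculate earnings:
9 x $26 = $234
Subtract spending:
$234 - $38 = $196

$196


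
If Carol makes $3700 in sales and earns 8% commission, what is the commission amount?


Convert rate to decimal:
8% = 0.08
Multiply by sales:
$3700 x 0.08 = $296

$296


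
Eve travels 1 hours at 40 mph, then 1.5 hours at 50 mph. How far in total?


Leg 1 distance:
40 x 1 = 40 miles
Leg 2 distance:
50 x 1.5 = 75 miles
Total distance:
40 + 75 = 115 miles

115 miles


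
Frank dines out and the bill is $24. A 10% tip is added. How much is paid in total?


Calculate the tip:
10% of $24 = $2.40
Add tip to meal cost:
$24 + $2.40 = $26.40

$26.40


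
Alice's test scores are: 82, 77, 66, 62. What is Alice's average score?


Add the scores:
82 + 77 + 66 + 62 = 287
Divide by the number of tests:
287 / 4 = 71.75

71.75


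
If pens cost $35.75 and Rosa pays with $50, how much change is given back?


Start with the amount paid:
$50
Subtract the price:
$50 - $35.75 = $14.25

$14.25


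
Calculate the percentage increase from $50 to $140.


Find the absolute change:
|140 - 50| = 90
Divide by original and multiply by 100:
90 / 50 x 100 = 180%

180%


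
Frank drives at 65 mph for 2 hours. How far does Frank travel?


Use the formula: distance = speed x time
Speed = 65 mph, Time = 2 hours
65 x 2 = 130 miles

130 miles


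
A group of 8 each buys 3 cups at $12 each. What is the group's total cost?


Cost per person:
3 x $12 = $36
Group total:
8 x $36 = $288

$288


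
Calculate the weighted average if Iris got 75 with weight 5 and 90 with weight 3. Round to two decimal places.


Weighted sum:
5 x 75 + 3 x 90 = 645
Total weight:
5 + 3 = 8
Weighted average:
645 / 8 = 80.625 ≈ 80.63

80.63


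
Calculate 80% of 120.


Convert percentage to decimal:
80% = 0.8
Multiply:
120 x 0.8 = 96

96


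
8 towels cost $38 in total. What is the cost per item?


Total cost: $38
Number of items: 8
Unit price: $38 / 8 = $4.75

$4.75


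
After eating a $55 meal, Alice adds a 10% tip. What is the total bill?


Calculate the tip:
10% of $55 = $5.50
Add tip to meal cost:
$55 + $5.50 = $60.50

$60.50


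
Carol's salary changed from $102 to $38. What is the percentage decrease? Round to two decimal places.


Find the absolute change:
|38 - 102| = 64
Divide by original and multiply by 100:
64 / 102 x 100 = 62.7450...% ≈ 62.75%

62.75%


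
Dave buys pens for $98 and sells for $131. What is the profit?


Selling price = $131
Cost price = $98
Profit = selling price - cost price:
Profit = $131 - $98 = $33

$33


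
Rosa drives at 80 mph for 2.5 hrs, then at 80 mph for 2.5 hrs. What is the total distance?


Leg 1 distance:
80 x 2.5 = 200 miles
Leg 2 distance:
80 x 2.5 = 200 miles
Total distance:
200 + 200 = 400 miles

400 miles


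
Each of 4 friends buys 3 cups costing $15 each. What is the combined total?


Cost per person:
3 x $15 = $45
Group total:
4 x $45 = $180

$180


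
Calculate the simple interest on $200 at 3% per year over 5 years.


Use the formula I = P x R x T / 100
P x R x T = 200 x 3 x 5 = 3000
I = 3000 / 100 = $30

$30


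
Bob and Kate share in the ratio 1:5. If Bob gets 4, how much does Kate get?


Find the multiplier:
4 / 1 = 4
Apply to Kate's share:
5 x 4 = 20

20


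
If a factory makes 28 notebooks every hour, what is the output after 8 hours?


Production rate: 28 notebooks per hour
Time: 8 hours
Total: 28 x 8 = 224 notebooks

224 notebooks


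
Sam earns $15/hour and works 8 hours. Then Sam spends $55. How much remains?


Calculate earnings:
8 x $15 = $120
Subtract spending:
$120 - $55 = $65

$65


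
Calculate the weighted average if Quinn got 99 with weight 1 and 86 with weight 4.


Weighted sum:
1 x 99 + 4 x 86 = 443
Total weight:
1 + 4 = 5
Weighted average:
443 / 5 = 88.6

88.6


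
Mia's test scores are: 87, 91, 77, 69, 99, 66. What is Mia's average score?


Add the scores:
87 + 91 + 77 + 69 + 99 + 66 = 489
Divide by the number of tests:
489 / 6 = 81.5

81.5


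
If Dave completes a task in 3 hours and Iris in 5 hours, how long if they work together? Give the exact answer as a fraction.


Dave's rate: 1/3 of the job per hour
Iris's rate: 1/5 of the job per hour
Combined rate: 1/3 + 1/5 = 8/15 per hour
Time = 1 / (8/15) = 15/8 hours (≈ 1.88 hours)

15/8 hours


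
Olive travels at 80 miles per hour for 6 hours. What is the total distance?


Use the formula: distance = speed x time
Speed = 80 mph, Time = 6 hours
80 x 6 = 480 miles

480 miles


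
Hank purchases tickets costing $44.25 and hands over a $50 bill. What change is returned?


Start with the amount paid:
$50
Subtract the price:
$50 - $44.25 = $5.75

$5.75


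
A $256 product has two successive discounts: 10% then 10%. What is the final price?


First discount:
10% of $256 = $25.60
Price after first discount:
$256 - $25.60 = $230.40
Second discount:
10% of $230.40 = $23.04
Final price:
$230.40 - $23.04 = $207.36

$207.36


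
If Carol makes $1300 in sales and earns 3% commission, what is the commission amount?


Convert rate to decimal:
3% = 0.03
Multiply by sales:
$1300 x 0.03 = $39

$39


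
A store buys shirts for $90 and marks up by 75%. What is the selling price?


Calculate the markup amount:
75% of $90 = $67.50
Add to cost:
$90 + $67.50 = $157.50

$157.50


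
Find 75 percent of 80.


Convert percentage to decimal:
75% = 0.75
Multiply:
80 x 0.75 = 60

60


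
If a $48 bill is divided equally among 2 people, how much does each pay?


Total bill: $48
Number of people: 2
Each pays: $48 / 2 = $24

$24


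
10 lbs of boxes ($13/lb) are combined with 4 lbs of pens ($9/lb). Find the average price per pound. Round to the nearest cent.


Cost of boxes:
10 x $13 = $130
Cost of pens:
4 x $9 = $36
Total cost: $130 + $36 = $166
Total weight: 14 lbs
Average: $166 / 14 = $11.8571... ≈ $11.86/lb

$11.86/lb


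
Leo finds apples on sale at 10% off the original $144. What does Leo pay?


Calculate the discount amount:
10% of $144 = $14.40
Subtract from original:
$144 - $14.40 = $129.60

$129.60


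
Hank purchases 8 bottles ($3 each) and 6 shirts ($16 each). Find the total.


Cost of bottles:
8 x $3 = $24
Cost of shirts:
6 x $16 = $96
Add both:
$24 + $96 = $120

$120


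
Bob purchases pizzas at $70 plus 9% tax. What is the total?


Calculate the tax:
9% of $70 = $6.30
Add tax to price:
$70 + $6.30 = $76.30

$76.30


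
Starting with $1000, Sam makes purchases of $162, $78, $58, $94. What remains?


Add up expenses:
$162 + $78 + $58 + $94 = $392
Subtract from budget:
$1000 - $392 = $608

$608


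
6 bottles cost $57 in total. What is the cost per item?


Total cost: $57
Number of items: 6
Unit price: $57 / 6 = $9.50

$9.50


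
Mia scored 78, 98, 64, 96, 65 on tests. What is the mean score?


Add the scores:
78 + 98 + 64 + 96 + 65 = 401
Divide by the number of tests:
401 / 5 = 80.2

80.2


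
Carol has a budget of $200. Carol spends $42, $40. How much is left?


Add up expenses:
$42 + $40 = $82
Subtract from budget:
$200 - $82 = $118

$118


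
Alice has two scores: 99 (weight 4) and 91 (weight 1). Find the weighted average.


Weighted sum:
4 x 99 + 1 x 91 = 487
Total weight:
4 + 1 = 5
Weighted average:
487 / 5 = 97.4

97.4


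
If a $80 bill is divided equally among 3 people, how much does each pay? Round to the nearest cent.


Total bill: $80
Number of people: 3
Each pays: $80 / 3 = $26.6666... ≈ $26.67

$26.67


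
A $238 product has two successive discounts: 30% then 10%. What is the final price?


First discount:
30% of $238 = $71.40
Price after first discount:
$238 - $71.40 = $166.60
Second discount:
10% of $166.60 = $16.66
Final price:
$166.60 - $16.66 = $149.94

$149.94


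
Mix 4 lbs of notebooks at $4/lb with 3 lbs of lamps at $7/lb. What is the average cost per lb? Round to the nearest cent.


Cost of notebooks:
4 x $4 = $16
Cost of lamps:
3 x $7 = $21
Total cost: $16 + $21 = $37
Total weight: 7 lbs
Average: $37 / 7 = $5.2857... ≈ $5.29/lb

$5.29/lb


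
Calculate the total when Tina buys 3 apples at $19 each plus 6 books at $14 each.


Cost of apples:
3 x $19 = $57
Cost of books:
6 x $14 = $84
Add both:
$57 + $84 = $141

$141


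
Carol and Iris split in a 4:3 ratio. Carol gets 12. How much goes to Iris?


Find the multiplier:
12 / 4 = 3
Apply to Iris's share:
3 x 3 = 9

9


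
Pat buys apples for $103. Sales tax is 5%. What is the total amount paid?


Calculate the tax:
5% of $103 = $5.15
Add tax to price:
$103 + $5.15 = $108.15

$108.15


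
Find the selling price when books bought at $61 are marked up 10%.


Calculate the markup amount:
10% of $61 = $6.10
Add to cost:
$61 + $6.10 = $67.10

$67.10


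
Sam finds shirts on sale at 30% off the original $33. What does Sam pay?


Calculate the discount amount:
30% of $33 = $9.90
Subtract from original:
$33 - $9.90 = $23.10

$23.10


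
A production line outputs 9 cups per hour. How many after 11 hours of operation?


Production rate: 9 cups per hour
Time: 11 hours
Total: 9 x 11 = 99 cups

99 cups


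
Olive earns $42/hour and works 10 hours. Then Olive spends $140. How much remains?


Calculate earnings:
10 x $42 = $420
Subtract spending:
$420 - $140 = $280

$280


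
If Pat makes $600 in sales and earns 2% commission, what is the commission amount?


Convert rate to decimal:
2% = 0.02
Multiply by sales:
$600 x 0.02 = $12

$12


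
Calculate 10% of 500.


Convert percentage to decimal:
10% = 0.1
Multiply:
500 x 0.1 = 50

50


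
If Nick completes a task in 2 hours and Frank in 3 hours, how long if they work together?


Nick's rate: 1/2 of the job per hour
Frank's rate: 1/3 of the job per hour
Combined rate: 1/2 + 1/3 = 5/6 per hour
Time = 1 / (5/6) = 6/5 = 1.2 hours

1.2 hours


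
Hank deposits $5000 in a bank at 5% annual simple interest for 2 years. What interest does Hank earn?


Use the formula I = P x R x T / 100
P x R x T = 5000 x 5 x 2 = 50000
I = 50000 / 100 = $500

$500


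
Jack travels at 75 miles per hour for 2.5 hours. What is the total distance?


Use the formula: distance = speed x time
Speed = 75 mph, Time = 2.5 hours
75 x 2.5 = 187.5 miles

187.5 miles


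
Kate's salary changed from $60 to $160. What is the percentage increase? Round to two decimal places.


Find the absolute change:
|160 - 60| = 100
Divide by original and multiply by 100:
100 / 60 x 100 = 166.6666...% ≈ 166.67%

166.67%


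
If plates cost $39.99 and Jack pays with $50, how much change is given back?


Start with the amount paid:
$50
Subtract the price:
$50 - $39.99 = $10.01

$10.01


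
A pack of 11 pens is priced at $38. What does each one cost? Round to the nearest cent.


Total cost: $38
Number of items: 11
Unit price: $38 / 11 = $3.4545... ≈ $3.45

$3.45


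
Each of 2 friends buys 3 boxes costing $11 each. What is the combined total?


Cost per person:
3 x $11 = $33
Group total:
2 x $33 = $66

$66


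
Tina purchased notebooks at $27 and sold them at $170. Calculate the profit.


Selling price = $170
Cost price = $27
Profit = selling price - cost price:
Profit = $170 - $27 = $143

$143


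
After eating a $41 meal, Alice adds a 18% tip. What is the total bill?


Calculate the tip:
18% of $41 = $7.38
Add tip to meal cost:
$41 + $7.38 = $48.38

$48.38


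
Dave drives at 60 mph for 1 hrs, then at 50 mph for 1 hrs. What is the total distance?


Leg 1 distance:
60 x 1 = 60 miles
Leg 2 distance:
50 x 1 = 50 miles
Total distance:
60 + 50 = 110 miles

110 miles


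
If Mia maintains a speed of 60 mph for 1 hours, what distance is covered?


Use the formula: distance = speed x time
Speed = 60 mph, Time = 1 hours
60 x 1 = 60 miles

60 miles


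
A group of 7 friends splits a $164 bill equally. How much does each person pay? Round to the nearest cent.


Total bill: $164
Number of people: 7
Each pays: $164 / 7 = $23.4285... ≈ $23.43

$23.43


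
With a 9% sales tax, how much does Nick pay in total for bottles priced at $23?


Calculate the tax:
9% of $23 = $2.07
Add tax to price:
$23 + $2.07 = $25.07

$25.07


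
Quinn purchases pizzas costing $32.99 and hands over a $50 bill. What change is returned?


Start with the amount paid:
$50
Subtract the price:
$50 - $32.99 = $17.01

$17.01


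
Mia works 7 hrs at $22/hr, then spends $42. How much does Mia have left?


Calculate earnings:
7 x $22 = $154
Subtract spending:
$154 - $42 = $112

$112


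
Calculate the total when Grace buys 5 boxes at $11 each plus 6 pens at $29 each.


Cost of boxes:
5 x $11 = $55
Cost of pens:
6 x $29 = $174
Add both:
$55 + $174 = $229

$229


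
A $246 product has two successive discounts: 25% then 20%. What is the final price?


First discount:
25% of $246 = $61.50
Price after first discount:
$246 - $61.50 = $184.50
Second discount:
20% of $184.50 = $36.90
Final price:
$184.50 - $36.90 = $147.60

$147.60


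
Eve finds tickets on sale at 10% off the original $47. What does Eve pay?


Calculate the discount amount:
10% of $47 = $4.70
Subtract from original:
$47 - $4.70 = $42.30

$42.30


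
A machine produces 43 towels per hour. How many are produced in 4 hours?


Production rate: 43 towels per hour
Time: 4 hours
Total: 43 x 4 = 172 towels

172 towels


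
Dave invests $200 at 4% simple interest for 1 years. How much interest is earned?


Use the formula I = P x R x T / 100
P x R x T = 200 x 4 x 1 = 800
I = 800 / 100 = $8

$8


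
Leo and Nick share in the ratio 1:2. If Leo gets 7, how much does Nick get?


Find the multiplier:
7 / 1 = 7
Apply to Nick's share:
2 x 7 = 14

14


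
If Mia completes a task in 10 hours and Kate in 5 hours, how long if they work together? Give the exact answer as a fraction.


Mia's rate: 1/10 of the job per hour
Kate's rate: 1/5 of the job per hour
Combined rate: 1/10 + 1/5 = 3/10 per hour
Time = 1 / (3/10) = 10/3 hours (≈ 3.33 hours)

10/3 hours


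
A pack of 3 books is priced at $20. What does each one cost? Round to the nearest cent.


Total cost: $20
Number of items: 3
Unit price: $20 / 3 = $6.6666... ≈ $6.67

$6.67


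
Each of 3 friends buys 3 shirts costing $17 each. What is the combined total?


Cost per person:
3 x $17 = $51
Group total:
3 x $51 = $153

$153


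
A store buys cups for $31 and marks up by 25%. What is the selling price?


Calculate the markup amount:
25% of $31 = $7.75
Add to cost:
$31 + $7.75 = $38.75

$38.75


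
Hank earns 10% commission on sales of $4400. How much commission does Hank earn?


Convert rate to decimal:
10% = 0.1
Multiply by sales:
$4400 x 0.1 = $440

$440


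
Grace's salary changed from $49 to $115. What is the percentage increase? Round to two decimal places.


Find the absolute change:
|115 - 49| = 66
Divide by original and multiply by 100:
66 / 49 x 100 = 134.6938...% ≈ 134.69%

134.69%


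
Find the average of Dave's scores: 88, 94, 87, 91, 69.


Add the scores:
88 + 94 + 87 + 91 + 69 = 429
Divide by the number of tests:
429 / 5 = 85.8

85.8


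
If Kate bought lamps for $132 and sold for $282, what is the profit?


Selling price = $282
Cost price = $132
Profit = selling price - cost price:
Profit = $282 - $132 = $150

$150


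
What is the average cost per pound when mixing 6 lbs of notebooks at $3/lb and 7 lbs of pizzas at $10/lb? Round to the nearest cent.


Cost of notebooks:
6 x $3 = $18
Cost of pizzas:
7 x $10 = $70
Total cost: $18 + $70 = $88
Total weight: 13 lbs
Average: $88 / 13 = $6.7692... ≈ $6.77/lb

$6.77/lb


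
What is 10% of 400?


Convert percentage to decimal:
10% = 0.1
Multiply:
400 x 0.1 = 40

40


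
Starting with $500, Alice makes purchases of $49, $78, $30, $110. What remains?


Add up expenses:
$49 + $78 + $30 + $110 = $267
Subtract from budget:
$500 - $267 = $233

$233


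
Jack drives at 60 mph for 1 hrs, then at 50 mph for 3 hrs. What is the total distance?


Leg 1 distance:
60 x 1 = 60 miles
Leg 2 distance:
50 x 3 = 150 miles
Total distance:
60 + 150 = 210 miles

210 miles


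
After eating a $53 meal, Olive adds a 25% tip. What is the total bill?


Calculate the tip:
25% of $53 = $13.25
Add tip to meal cost:
$53 + $13.25 = $66.25

$66.25


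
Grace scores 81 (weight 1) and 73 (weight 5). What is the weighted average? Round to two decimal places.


Weighted sum:
1 x 81 + 5 x 73 = 446
Total weight:
1 + 5 = 6
Weighted average:
446 / 6 = 74.3333... ≈ 74.33

74.33


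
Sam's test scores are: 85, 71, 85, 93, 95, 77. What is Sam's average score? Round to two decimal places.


Add the scores:
85 + 71 + 85 + 93 + 95 + 77 = 506
Divide by the number of tests:
506 / 6 = 84.3333... ≈ 84.33

84.33


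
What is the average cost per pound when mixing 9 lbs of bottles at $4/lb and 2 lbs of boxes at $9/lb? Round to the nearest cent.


Cost of bottles:
9 x $4 = $36
Cost of boxes:
2 x $9 = $18
Total cost: $36 + $18 = $54
Total weight: 11 lbs
Average: $54 / 11 = $4.9090... ≈ $4.91/lb

$4.91/lb


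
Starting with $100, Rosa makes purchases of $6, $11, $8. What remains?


Add up expenses:
$6 + $11 + $8 = $25
Subtract from budget:
$100 - $25 = $75

$75


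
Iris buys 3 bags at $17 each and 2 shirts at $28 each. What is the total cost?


Cost of bags:
3 x $17 = $51
Cost of shirts:
2 x $28 = $56
Add both:
$51 + $56 = $107

$107


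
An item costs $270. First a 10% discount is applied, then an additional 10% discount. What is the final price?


First discount:
10% of $270 = $27
Price after first discount:
$270 - $27 = $243
Second discount:
10% of $243 = $24.30
Final price:
$243 - $24.30 = $218.70

$218.70


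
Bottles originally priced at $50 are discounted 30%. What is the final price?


Calculate the discount amount:
30% of $50 = $15
Subtract from original:
$50 - $15 = $35

$35


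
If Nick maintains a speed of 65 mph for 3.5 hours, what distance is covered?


Use the formula: distance = speed x time
Speed = 65 mph, Time = 3.5 hours
65 x 3.5 = 227.5 miles

227.5 miles


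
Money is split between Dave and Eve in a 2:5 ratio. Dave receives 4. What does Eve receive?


Find the multiplier:
4 / 2 = 2
Apply to Eve's share:
5 x 2 = 10

10


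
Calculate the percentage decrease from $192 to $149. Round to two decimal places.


Find the absolute change:
|149 - 192| = 43
Divide by original and multiply by 100:
43 / 192 x 100 = 22.3958...% ≈ 22.4%

22.4%


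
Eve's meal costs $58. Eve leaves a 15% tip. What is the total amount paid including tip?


Calculate the tip:
15% of $58 = $8.70
Add tip to meal cost:
$58 + $8.70 = $66.70

$66.70


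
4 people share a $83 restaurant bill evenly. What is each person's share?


Total bill: $83
Number of people: 4
Each pays: $83 / 4 = $20.75

$20.75


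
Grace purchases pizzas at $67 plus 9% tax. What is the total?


Calculate the tax:
9% of $67 = $6.03
Add tax to price:
$67 + $6.03 = $73.03

$73.03


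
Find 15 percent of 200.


Convert percentage to decimal:
15% = 0.15
Multiply:
200 x 0.15 = 30

30


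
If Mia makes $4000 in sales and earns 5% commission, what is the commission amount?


Convert rate to decimal:
5% = 0.05
Multiply by sales:
$4000 x 0.05 = $200

$200


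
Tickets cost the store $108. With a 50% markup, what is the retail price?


Calculate the markup amount:
50% of $108 = $54
Add to cost:
$108 + $54 = $162

$162


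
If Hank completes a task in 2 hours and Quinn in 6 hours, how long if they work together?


Hank's rate: 1/2 of the job per hour
Quinn's rate: 1/6 of the job per hour
Combined rate: 1/2 + 1/6 = 2/3 per hour
Time = 1 / (2/3) = 3/2 = 1.5 hours

1.5 hours


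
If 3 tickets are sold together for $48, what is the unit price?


Total cost: $48
Number of items: 3
Unit price: $48 / 3 = $16

$16


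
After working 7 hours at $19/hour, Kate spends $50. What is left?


Calculate earnings:
7 x $19 = $133
Subtract spending:
$133 - $50 = $83

$83


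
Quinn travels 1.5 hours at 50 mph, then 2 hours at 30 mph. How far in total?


Leg 1 distance:
50 x 1.5 = 75 miles
Leg 2 distance:
30 x 2 = 60 miles
Total distance:
75 + 60 = 135 miles

135 miles


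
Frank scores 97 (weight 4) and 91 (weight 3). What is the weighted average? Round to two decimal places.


Weighted sum:
4 x 97 + 3 x 91 = 661
Total weight:
4 + 3 = 7
Weighted average:
661 / 7 = 94.4285... ≈ 94.43

94.43


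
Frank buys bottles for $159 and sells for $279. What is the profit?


Selling price = $279
Cost price = $159
Profit = selling price - cost price:
Profit = $279 - $159 = $120

$120


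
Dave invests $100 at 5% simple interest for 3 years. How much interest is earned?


Use the formula I = P x R x T / 100
P x R x T = 100 x 5 x 3 = 1500
I = 1500 / 100 = $15

$15


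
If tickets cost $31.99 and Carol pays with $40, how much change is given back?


Start with the amount paid:
$40
Subtract the price:
$40 - $31.99 = $8.01

$8.01


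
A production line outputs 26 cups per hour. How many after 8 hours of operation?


Production rate: 26 cups per hour
Time: 8 hours
Total: 26 x 8 = 208 cups

208 cups


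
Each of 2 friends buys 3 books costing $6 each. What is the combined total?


Cost per person:
3 x $6 = $18
Group total:
2 x $18 = $36

$36


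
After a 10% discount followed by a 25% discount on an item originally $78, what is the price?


First discount:
10% of $78 = $7.80
Price after first discount:
$78 - $7.80 = $70.20
Second discount:
25% of $70.20 = $17.55
Final price:
$70.20 - $17.55 = $52.65

$52.65


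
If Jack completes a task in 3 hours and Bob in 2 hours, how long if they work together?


Jack's rate: 1/3 of the job per hour
Bob's rate: 1/2 of the job per hour
Combined rate: 1/3 + 1/2 = 5/6 per hour
Time = 1 / (5/6) = 6/5 = 1.2 hours

1.2 hours


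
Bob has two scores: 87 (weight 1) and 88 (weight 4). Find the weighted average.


Weighted sum:
1 x 87 + 4 x 88 = 439
Total weight:
1 + 4 = 5
Weighted average:
439 / 5 = 87.8

87.8


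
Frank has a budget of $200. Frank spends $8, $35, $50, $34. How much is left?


Add up expenses:
$8 + $35 + $50 + $34 = $127
Subtract from budget:
$200 - $127 = $73

$73


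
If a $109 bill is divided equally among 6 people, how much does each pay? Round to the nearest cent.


Total bill: $109
Number of people: 6
Each pays: $109 / 6 = $18.1666... ≈ $18.17

$18.17


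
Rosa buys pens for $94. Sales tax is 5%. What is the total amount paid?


Calculate the tax:
5% of $94 = $4.70
Add tax to price:
$94 + $4.70 = $98.70

$98.70


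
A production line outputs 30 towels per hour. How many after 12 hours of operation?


Production rate: 30 towels per hour
Time: 12 hours
Total: 30 x 12 = 360 towels

360 towels


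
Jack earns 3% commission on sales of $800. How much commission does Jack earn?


Convert rate to decimal:
3% = 0.03
Multiply by sales:
$800 x 0.03 = $24

$24


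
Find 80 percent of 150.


Convert percentage to decimal:
80% = 0.8
Multiply:
150 x 0.8 = 120

120


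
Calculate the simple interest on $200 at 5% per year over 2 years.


Use the formula I = P x R x T / 100
P x R x T = 200 x 5 x 2 = 2000
I = 2000 / 100 = $20

$20


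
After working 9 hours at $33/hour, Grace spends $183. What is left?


Calculate earnings:
9 x $33 = $297
Subtract spending:
$297 - $183 = $114

$114


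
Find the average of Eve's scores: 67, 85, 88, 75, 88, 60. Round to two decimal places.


Add the scores:
67 + 85 + 88 + 75 + 88 + 60 = 463
Divide by the number of tests:
463 / 6 = 77.1666... ≈ 77.17

77.17


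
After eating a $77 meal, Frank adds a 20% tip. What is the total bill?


Calculate the tip:
20% of $77 = $15.40
Add tip to meal cost:
$77 + $15.40 = $92.40

$92.40


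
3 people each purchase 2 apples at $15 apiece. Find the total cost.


Cost per person:
2 x $15 = $30
Group total:
3 x $30 = $90

$90


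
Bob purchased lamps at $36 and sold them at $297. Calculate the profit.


Selling price = $297
Cost price = $36
Profit = selling price - cost price:
Profit = $297 - $36 = $261

$261


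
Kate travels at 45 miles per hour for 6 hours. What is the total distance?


Use the formula: distance = speed x time
Speed = 45 mph, Time = 6 hours
45 x 6 = 270 miles

270 miles


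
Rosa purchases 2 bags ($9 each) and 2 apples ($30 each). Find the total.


Cost of bags:
2 x $9 = $18
Cost of apples:
2 x $30 = $60
Add both:
$18 + $60 = $78

$78


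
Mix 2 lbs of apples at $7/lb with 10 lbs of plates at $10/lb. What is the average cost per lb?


Cost of apples:
2 x $7 = $14
Cost of plates:
10 x $10 = $100
Total cost: $14 + $100 = $114
Total weight: 12 lbs
Average: $114 / 12 = $9.50/lb

$9.50/lb


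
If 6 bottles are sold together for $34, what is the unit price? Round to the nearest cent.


Total cost: $34
Number of items: 6
Unit price: $34 / 6 = $5.6666... ≈ $5.67

$5.67


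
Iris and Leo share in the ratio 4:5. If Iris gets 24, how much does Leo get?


Find the multiplier:
24 / 4 = 6
Apply to Leo's share:
5 x 6 = 30

30


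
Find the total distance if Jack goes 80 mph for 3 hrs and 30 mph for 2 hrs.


Leg 1 distance:
80 x 3 = 240 miles
Leg 2 distance:
30 x 2 = 60 miles
Total distance:
240 + 60 = 300 miles

300 miles


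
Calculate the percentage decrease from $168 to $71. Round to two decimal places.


Find the absolute change:
|71 - 168| = 97
Divide by original and multiply by 100:
97 / 168 x 100 = 57.7380...% ≈ 57.74%

57.74%


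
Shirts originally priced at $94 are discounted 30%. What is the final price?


Calculate the discount amount:
30% of $94 = $28.20
Subtract from original:
$94 - $28.20 = $65.80

$65.80


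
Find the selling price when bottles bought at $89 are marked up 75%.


Calculate the markup amount:
75% of $89 = $66.75
Add to cost:
$89 + $66.75 = $155.75

$155.75


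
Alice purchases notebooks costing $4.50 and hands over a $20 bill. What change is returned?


Start with the amount paid:
$20
Subtract the price:
$20 - $4.50 = $15.50

$15.50


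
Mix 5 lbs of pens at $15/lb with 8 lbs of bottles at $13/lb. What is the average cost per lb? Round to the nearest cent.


Cost of pens:
5 x $15 = $75
Cost of bottles:
8 x $13 = $104
Total cost: $75 + $104 = $179
Total weight: 13 lbs
Average: $179 / 13 = $13.7692... ≈ $13.77/lb

$13.77/lb


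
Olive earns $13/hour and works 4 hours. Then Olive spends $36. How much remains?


Calculate earnings:
4 x $13 = $52
Subtract spending:
$52 - $36 = $16

$16


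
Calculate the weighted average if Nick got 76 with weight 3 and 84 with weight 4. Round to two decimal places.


Weighted sum:
3 x 76 + 4 x 84 = 564
Total weight:
3 + 4 = 7
Weighted average:
564 / 7 = 80.5714... ≈ 80.57

80.57


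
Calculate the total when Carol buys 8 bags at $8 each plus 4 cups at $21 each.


Cost of bags:
8 x $8 = $64
Cost of cups:
4 x $21 = $84
Add both:
$64 + $84 = $148

$148


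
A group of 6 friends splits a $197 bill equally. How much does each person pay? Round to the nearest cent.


Total bill: $197
Number of people: 6
Each pays: $197 / 6 = $32.8333... ≈ $32.83

$32.83


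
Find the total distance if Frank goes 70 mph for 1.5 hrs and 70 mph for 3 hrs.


Leg 1 distance:
70 x 1.5 = 105 miles
Leg 2 distance:
70 x 3 = 210 miles
Total distance:
105 + 210 = 315 miles

315 miles


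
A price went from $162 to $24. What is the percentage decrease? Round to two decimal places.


Find the absolute change:
|24 - 162| = 138
Divide by original and multiply by 100:
138 / 162 x 100 = 85.1851...% ≈ 85.19%

85.19%


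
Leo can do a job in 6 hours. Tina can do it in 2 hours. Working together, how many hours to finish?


Leo's rate: 1/6 of the job per hour
Tina's rate: 1/2 of the job per hour
Combined rate: 1/6 + 1/2 = 2/3 per hour
Time = 1 / (2/3) = 3/2 = 1.5 hours

1.5 hours


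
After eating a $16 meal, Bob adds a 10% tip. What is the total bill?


Calculate the tip:
10% of $16 = $1.60
Add tip to meal cost:
$16 + $1.60 = $17.60

$17.60


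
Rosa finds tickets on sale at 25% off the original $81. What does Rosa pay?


Calculate the discount amount:
25% of $81 = $20.25
Subtract from original:
$81 - $20.25 = $60.75

$60.75


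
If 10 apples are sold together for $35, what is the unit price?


Total cost: $35
Number of items: 10
Unit price: $35 / 10 = $3.50

$3.50


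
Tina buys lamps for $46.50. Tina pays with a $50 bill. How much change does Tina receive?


Start with the amount paid:
$50
Subtract the price:
$50 - $46.50 = $3.50

$3.50


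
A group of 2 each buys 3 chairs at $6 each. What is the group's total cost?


Cost per person:
3 x $6 = $18
Group total:
2 x $18 = $36

$36


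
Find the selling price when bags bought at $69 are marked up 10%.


Calculate the markup amount:
10% of $69 = $6.90
Add to cost:
$69 + $6.90 = $75.90

$75.90


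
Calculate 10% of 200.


Convert percentage to decimal:
10% = 0.1
Multiply:
200 x 0.1 = 20

20


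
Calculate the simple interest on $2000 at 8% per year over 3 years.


Use the formula I = P x R x T / 100
P x R x T = 2000 x 8 x 3 = 48000
I = 48000 / 100 = $480

$480


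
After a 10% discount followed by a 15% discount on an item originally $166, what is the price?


First discount:
10% of $166 = $16.60
Price after first discount:
$166 - $16.60 = $149.40
Second discount:
15% of $149.40 = $22.41
Final price:
$149.40 - $22.41 = $126.99

$126.99


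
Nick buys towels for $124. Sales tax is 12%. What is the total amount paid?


Calculate the tax:
12% of $124 = $14.88
Add tax to price:
$124 + $14.88 = $138.88

$138.88


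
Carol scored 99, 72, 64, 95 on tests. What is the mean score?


Add the scores:
99 + 72 + 64 + 95 = 330
Divide by the number of tests:
330 / 4 = 82.5

82.5


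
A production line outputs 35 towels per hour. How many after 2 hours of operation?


Production rate: 35 towels per hour
Time: 2 hours
Total: 35 x 2 = 70 towels

70 towels


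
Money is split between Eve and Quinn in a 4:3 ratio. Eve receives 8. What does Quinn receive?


Find the multiplier:
8 / 4 = 2
Apply to Quinn's share:
3 x 2 = 6

6


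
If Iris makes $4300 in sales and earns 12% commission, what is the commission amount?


Convert rate to decimal:
12% = 0.12
Multiply by sales:
$4300 x 0.12 = $516

$516


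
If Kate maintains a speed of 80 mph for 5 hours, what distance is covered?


Use the formula: distance = speed x time
Speed = 80 mph, Time = 5 hours
80 x 5 = 400 miles

400 miles


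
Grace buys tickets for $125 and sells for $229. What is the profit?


Selling price = $229
Cost price = $125
Profit = selling price - cost price:
Profit = $229 - $125 = $104

$104


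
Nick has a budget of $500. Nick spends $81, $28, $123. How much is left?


Add up expenses:
$81 + $28 + $123 = $232
Subtract from budget:
$500 - $232 = $268

$268


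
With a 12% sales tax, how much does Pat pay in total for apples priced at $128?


Calculate the tax:
12% of $128 = $15.36
Add tax to price:
$128 + $15.36 = $143.36

$143.36


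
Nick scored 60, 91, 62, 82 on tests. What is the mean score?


Add the scores:
60 + 91 + 62 + 82 = 295
Divide by the number of tests:
295 / 4 = 73.75

73.75


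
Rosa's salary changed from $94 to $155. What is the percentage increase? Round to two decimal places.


Find the absolute change:
|155 - 94| = 61
Divide by original and multiply by 100:
61 / 94 x 100 = 64.8936...% ≈ 64.89%

64.89%


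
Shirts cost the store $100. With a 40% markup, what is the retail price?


Calculate the markup amount:
40% of $100 = $40
Add to cost:
$100 + $40 = $140

$140


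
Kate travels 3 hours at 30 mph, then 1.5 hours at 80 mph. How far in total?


Leg 1 distance:
30 x 3 = 90 miles
Leg 2 distance:
80 x 1.5 = 120 miles
Total distance:
90 + 120 = 210 miles

210 miles


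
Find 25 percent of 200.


Convert percentage to decimal:
25% = 0.25
Multiply:
200 x 0.25 = 50

50


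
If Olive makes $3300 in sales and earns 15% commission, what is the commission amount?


Convert rate to decimal:
15% = 0.15
Multiply by sales:
$3300 x 0.15 = $495

$495


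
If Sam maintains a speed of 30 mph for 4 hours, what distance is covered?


Use the formula: distance = speed x time
Speed = 30 mph, Time = 4 hours
30 x 4 = 120 miles

120 miles


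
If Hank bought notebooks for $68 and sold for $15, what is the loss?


Selling price = $15
Cost price = $68
Loss = cost price - selling price:
Loss = $68 - $15 = $53

$53


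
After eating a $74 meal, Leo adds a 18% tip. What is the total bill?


Calculate the tip:
18% of $74 = $13.32
Add tip to meal cost:
$74 + $13.32 = $87.32

$87.32


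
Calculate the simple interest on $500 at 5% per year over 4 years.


Use the formula I = P x R x T / 100
P x R x T = 500 x 5 x 4 = 10000
I = 10000 / 100 = $100

$100


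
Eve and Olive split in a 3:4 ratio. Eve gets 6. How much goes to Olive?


Find the multiplier:
6 / 3 = 2
Apply to Olive's share:
4 x 2 = 8

8


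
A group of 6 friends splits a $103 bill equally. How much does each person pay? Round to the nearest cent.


Total bill: $103
Number of people: 6
Each pays: $103 / 6 = $17.1666... ≈ $17.17

$17.17


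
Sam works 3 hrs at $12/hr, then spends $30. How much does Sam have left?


Calculate earnings:
3 x $12 = $36
Subtract spending:
$36 - $30 = $6

$6


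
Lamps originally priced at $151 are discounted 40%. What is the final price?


Calculate the discount amount:
40% of $151 = $60.40
Subtract from original:
$151 - $60.40 = $90.60

$90.60


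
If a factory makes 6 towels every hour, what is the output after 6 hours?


Production rate: 6 towels per hour
Time: 6 hours
Total: 6 x 6 = 36 towels

36 towels
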